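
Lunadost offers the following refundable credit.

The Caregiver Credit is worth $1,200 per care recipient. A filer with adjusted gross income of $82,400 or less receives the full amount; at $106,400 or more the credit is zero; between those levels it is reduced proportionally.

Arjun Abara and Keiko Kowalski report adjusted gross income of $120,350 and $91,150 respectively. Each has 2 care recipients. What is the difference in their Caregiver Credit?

$1,525

Arjun ($120,350): Caregiver Credit: base = 2 × $1,200 = $2,400. $120,350 is at or above $106,400, so the credit is $0.
Keiko ($91,150): Caregiver Credit: base = 2 × $1,200 = $2,400. $91,150 is $8,750 into a $24,000 phase-out range, leaving 15,250/24,000 of the credit: $2,400 × 15,250/24,000 = $1,525.
Difference: |$0 − $1,525| = $1,525.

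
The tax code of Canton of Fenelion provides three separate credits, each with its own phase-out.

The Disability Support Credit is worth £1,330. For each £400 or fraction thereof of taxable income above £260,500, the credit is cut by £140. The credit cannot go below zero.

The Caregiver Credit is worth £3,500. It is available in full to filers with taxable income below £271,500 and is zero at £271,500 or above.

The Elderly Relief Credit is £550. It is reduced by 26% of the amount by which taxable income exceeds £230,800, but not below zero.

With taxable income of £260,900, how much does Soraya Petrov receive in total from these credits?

Disability Support Credit: income exceeds £260,500 by £400, which is 1 full-or-partial £400 increment; reduction = 1 × £140 = £140, leaving £1,190.
Caregiver Credit: £260,900 is below the £271,500 cutoff, so the full £3,500 applies.
Elderly Relief Credit: 26% of the £30,100 excess over £230,800 is £7,826 ≥ base, so the credit is £0.
Total: £1,190 + £3,500 + £0 = £4,690.

£4,690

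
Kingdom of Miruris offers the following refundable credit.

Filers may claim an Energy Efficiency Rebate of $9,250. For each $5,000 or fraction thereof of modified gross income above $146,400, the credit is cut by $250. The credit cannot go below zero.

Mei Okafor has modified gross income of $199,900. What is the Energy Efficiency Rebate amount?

$6,500

Energy Efficiency Rebate: income exceeds $146,400 by $53,500, which is 11 full-or-partial $5,000 increments; reduction = 11 × $250 = $2,750, leaving $6,500.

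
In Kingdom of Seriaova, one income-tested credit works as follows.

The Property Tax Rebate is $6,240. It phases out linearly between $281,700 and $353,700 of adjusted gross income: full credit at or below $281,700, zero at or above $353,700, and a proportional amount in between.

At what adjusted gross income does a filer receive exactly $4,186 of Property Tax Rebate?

$305,400

$4,186 is 4,186/6,240 of the full $6,240, so 2,054/6,240 of the $72,000 range has been used: income = $281,700 + $72,000 × 2,054/6,240 = $305,400.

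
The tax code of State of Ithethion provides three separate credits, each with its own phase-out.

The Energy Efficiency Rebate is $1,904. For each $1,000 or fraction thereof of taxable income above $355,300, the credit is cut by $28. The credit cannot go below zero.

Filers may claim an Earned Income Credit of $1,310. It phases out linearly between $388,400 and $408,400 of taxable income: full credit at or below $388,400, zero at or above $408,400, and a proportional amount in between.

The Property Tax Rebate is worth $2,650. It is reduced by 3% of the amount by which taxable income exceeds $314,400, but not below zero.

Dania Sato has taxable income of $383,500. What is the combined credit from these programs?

Energy Efficiency Rebate: income exceeds $355,300 by $28,200, which is 29 full-or-partial $1,000 increments; reduction = 29 × $28 = $812, leaving $1,092.
Earned Income Credit: $383,500 is at or below the $388,400 threshold, so the full $1,310 applies.
Property Tax Rebate: 3% of the $69,100 excess over $314,400 is $2,073; credit = $2,650 − $2,073 = $577.
Total: $1,092 + $1,310 + $577 = $2,979.

$2,979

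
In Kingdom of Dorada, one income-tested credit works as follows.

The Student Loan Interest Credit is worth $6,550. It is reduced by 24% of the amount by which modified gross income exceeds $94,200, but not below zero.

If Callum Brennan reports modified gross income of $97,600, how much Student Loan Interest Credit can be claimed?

$5,734

Student Loan Interest Credit: 24% of the $3,400 excess over $94,200 is $816; credit = $6,550 − $816 = $5,734.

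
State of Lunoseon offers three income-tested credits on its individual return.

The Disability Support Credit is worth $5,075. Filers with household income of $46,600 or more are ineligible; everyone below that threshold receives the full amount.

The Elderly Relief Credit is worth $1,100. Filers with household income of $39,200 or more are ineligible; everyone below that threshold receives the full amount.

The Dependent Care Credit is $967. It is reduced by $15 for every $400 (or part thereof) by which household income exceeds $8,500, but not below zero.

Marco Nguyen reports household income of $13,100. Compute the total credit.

$6,962

Disability Support Credit: $13,100 is below the $46,600 cutoff, so the full $5,075 applies.
Elderly Relief Credit: $13,100 is below the $39,200 cutoff, so the full $1,100 applies.
Dependent Care Credit: income exceeds $8,500 by $4,600, which is 12 full-or-partial $400 increments; reduction = 12 × $15 = $180, leaving $787.
Total: $5,075 + $1,100 + $787 = $6,962.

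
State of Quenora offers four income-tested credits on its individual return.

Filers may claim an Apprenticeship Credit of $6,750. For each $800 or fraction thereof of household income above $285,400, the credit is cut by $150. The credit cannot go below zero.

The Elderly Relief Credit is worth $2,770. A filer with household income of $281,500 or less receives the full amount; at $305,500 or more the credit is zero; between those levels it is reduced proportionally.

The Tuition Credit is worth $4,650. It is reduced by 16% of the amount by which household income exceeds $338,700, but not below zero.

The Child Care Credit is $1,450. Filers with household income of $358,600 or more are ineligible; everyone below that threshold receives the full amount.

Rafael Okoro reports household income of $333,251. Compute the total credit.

Apprenticeship Credit: income exceeds $285,400 by $47,851 → 60 increments × $150 = $9,000 ≥ base, so the credit is $0.
Elderly Relief Credit: $333,251 is at or above $305,500, so the credit is $0.
Tuition Credit: $333,251 is at or below the $338,700 threshold, so the full $4,650 applies.
Child Care Credit: $333,251 is below the $358,600 cutoff, so the full $1,450 applies.
Total: $0 + $0 + $4,650 + $1,450 = $6,100.

$6,100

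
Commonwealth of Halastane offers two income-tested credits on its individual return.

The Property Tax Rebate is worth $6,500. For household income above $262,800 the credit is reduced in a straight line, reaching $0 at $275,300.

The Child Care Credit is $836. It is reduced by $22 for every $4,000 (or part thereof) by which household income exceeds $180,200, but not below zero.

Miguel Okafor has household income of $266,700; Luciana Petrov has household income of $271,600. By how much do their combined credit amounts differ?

$2,570

Miguel ($266,700): Property Tax Rebate: $266,700 is $3,900 into a $12,500 phase-out range, leaving 8,600/12,500 of the credit: $6,500 × 8,600/12,500 = $4,472. Child Care Credit: income exceeds $180,200 by $86,500, which is 22 full-or-partial $4,000 increments; reduction = 22 × $22 = $484, leaving $352. total $4,472 + $352 = $4,824
Luciana ($271,600): Property Tax Rebate: $271,600 is $8,800 into a $12,500 phase-out range, leaving 3,700/12,500 of the credit: $6,500 × 3,700/12,500 = $1,924. Child Care Credit: income exceeds $180,200 by $91,400, which is 23 full-or-partial $4,000 increments; reduction = 23 × $22 = $506, leaving $330. total $1,924 + $330 = $2,254
Difference: |$4,824 − $2,254| = $2,570.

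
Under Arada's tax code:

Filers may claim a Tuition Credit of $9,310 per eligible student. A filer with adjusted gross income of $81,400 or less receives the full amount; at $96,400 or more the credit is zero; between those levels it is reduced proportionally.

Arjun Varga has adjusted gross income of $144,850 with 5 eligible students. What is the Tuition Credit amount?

Tuition Credit: base = 5 × $9,310 = $46,550. $144,850 is at or above $96,400, so the credit is $0.

$0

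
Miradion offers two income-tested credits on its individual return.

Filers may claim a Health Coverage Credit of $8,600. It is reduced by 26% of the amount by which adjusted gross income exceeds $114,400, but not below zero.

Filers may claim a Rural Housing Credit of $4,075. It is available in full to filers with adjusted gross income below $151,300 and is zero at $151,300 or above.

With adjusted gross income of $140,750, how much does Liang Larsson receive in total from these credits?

Health Coverage Credit: 26% of the $26,350 excess over $114,400 is $6,851; credit = $8,600 − $6,851 = $1,749.
Rural Housing Credit: $140,750 is below the $151,300 cutoff, so the full $4,075 applies.
Total: $1,749 + $4,075 = $5,824.

$5,824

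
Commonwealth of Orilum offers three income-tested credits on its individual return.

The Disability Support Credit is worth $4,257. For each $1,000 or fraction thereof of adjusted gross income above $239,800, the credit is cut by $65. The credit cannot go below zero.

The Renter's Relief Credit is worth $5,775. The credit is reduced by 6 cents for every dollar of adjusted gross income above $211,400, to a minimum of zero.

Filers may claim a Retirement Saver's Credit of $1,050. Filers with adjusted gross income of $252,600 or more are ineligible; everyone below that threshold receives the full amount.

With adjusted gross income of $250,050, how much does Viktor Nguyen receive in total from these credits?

$8,048

Disability Support Credit: income exceeds $239,800 by $10,250, which is 11 full-or-partial $1,000 increments; reduction = 11 × $65 = $715, leaving $3,542.
Renter's Relief Credit: 6% of the $38,650 excess over $211,400 is $2,319; credit = $5,775 − $2,319 = $3,456.
Retirement Saver's Credit: $250,050 is below the $252,600 cutoff, so the full $1,050 applies.
Total: $3,542 + $3,456 + $1,050 = $8,048.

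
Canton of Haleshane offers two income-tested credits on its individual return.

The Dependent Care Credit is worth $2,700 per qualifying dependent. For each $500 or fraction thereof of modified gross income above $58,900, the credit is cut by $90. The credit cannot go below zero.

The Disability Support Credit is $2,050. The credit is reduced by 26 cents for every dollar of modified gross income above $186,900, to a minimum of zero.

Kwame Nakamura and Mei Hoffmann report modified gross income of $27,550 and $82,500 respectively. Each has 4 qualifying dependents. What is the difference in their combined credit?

Kwame ($27,550): Dependent Care Credit: base = 4 × $2,700 = $10,800. $27,550 is at or below the $58,900 threshold, so the full $10,800 applies. Disability Support Credit: $27,550 is at or below the $186,900 threshold, so the full $2,050 applies. total $10,800 + $2,050 = $12,850
Mei ($82,500): Dependent Care Credit: base = 4 × $2,700 = $10,800. income exceeds $58,900 by $23,600, which is 48 full-or-partial $500 increments; reduction = 48 × $90 = $4,320, leaving $6,480. Disability Support Credit: $82,500 is at or below the $186,900 threshold, so the full $2,050 applies. total $6,480 + $2,050 = $8,530
Difference: |$12,850 − $8,530| = $4,320.

$4,320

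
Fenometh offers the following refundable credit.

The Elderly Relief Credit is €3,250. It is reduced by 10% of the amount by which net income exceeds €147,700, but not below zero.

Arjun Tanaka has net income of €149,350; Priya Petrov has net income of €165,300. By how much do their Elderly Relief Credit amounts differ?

€1,595

Arjun (€149,350): Elderly Relief Credit: 10% of the €1,650 excess over €147,700 is €165; credit = €3,250 − €165 = €3,085.
Priya (€165,300): Elderly Relief Credit: 10% of the €17,600 excess over €147,700 is €1,760; credit = €3,250 − €1,760 = €1,490.
Difference: |€3,085 − €1,490| = €1,595.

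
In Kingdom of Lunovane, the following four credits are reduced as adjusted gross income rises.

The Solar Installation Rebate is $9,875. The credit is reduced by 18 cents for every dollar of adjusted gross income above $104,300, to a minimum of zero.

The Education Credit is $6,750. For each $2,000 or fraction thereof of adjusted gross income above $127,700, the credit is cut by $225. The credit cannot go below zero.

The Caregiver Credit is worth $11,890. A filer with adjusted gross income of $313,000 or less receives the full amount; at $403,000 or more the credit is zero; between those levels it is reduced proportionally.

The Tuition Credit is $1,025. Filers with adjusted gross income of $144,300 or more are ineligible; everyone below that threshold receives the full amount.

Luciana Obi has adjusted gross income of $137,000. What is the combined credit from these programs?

Solar Installation Rebate: 18% of the $32,700 excess over $104,300 is $5,886; credit = $9,875 − $5,886 = $3,989.
Education Credit: income exceeds $127,700 by $9,300, which is 5 full-or-partial $2,000 increments; reduction = 5 × $225 = $1,125, leaving $5,625.
Caregiver Credit: $137,000 is at or below the $313,000 threshold, so the full $11,890 applies.
Tuition Credit: $137,000 is below the $144,300 cutoff, so the full $1,025 applies.
Total: $3,989 + $5,625 + $11,890 + $1,025 = $22,529.

$22,529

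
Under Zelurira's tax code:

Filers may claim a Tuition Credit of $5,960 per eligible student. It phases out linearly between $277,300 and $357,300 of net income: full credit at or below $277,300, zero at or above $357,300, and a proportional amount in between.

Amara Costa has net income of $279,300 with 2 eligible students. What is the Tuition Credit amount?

$11,622

Tuition Credit: base = 2 × $5,960 = $11,920. $279,300 is $2,000 into a $80,000 phase-out range, leaving 78,000/80,000 of the credit: $11,920 × 78,000/80,000 = $11,622.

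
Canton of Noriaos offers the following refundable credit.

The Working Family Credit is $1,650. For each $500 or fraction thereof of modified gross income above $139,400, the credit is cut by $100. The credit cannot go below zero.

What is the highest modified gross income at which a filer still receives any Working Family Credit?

$147,400

After 16 increments the reduction is 16 × $100 = $1,600, leaving $50; one more increment wipes it out. Increment 16 ends at excess 16 × $500 = $8,000, so the highest qualifying income is $139,400 + $8,000 = $147,400.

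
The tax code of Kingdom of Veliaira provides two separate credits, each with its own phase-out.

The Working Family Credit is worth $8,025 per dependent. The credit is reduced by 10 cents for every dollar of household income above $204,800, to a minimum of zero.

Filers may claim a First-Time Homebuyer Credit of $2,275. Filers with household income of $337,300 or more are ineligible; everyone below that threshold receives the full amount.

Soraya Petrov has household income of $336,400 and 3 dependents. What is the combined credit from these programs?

Working Family Credit: base = 3 × $8,025 = $24,075. 10% of the $131,600 excess over $204,800 is $13,160; credit = $24,075 − $13,160 = $10,915.
First-Time Homebuyer Credit: $336,400 is below the $337,300 cutoff, so the full $2,275 applies.
Total: $10,915 + $2,275 = $13,190.

$13,190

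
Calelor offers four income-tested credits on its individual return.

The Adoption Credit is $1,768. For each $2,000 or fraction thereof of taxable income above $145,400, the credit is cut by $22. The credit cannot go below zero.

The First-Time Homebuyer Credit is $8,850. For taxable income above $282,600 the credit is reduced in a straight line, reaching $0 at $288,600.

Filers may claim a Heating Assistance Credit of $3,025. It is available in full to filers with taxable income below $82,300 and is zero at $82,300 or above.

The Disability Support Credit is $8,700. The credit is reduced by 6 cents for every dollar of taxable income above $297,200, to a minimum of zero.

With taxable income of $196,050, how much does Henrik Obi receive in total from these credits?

Adoption Credit: income exceeds $145,400 by $50,650, which is 26 full-or-partial $2,000 increments; reduction = 26 × $22 = $572, leaving $1,196.
First-Time Homebuyer Credit: $196,050 is at or below the $282,600 threshold, so the full $8,850 applies.
Heating Assistance Credit: $196,050 meets or exceeds the $82,300 cutoff, so the credit is $0.
Disability Support Credit: $196,050 is at or below the $297,200 threshold, so the full $8,700 applies.
Total: $1,196 + $8,850 + $0 + $8,700 = $18,746.

$18,746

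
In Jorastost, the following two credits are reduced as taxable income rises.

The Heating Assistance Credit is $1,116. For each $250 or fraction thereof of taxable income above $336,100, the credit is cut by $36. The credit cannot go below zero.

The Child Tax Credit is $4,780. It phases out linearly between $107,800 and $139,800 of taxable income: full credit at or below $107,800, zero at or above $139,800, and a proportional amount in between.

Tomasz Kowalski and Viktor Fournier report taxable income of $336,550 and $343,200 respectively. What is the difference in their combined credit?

$972

Tomasz ($336,550): Heating Assistance Credit: income exceeds $336,100 by $450, which is 2 full-or-partial $250 increments; reduction = 2 × $36 = $72, leaving $1,044. Child Tax Credit: $336,550 is at or above $139,800, so the credit is $0. total $1,044 + $0 = $1,044
Viktor ($343,200): Heating Assistance Credit: income exceeds $336,100 by $7,100, which is 29 full-or-partial $250 increments; reduction = 29 × $36 = $1,044, leaving $72. Child Tax Credit: $343,200 is at or above $139,800, so the credit is $0. total $72 + $0 = $72
Difference: |$1,044 − $72| = $972.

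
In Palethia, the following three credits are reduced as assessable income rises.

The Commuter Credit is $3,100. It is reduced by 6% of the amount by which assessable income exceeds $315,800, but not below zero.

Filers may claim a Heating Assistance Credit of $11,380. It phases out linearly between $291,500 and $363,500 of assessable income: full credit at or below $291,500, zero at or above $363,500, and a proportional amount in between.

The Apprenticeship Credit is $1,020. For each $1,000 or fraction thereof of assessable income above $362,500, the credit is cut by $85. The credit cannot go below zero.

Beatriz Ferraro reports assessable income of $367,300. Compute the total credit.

Commuter Credit: 6% of the $51,500 excess over $315,800 is $3,090; credit = $3,100 − $3,090 = $10.
Heating Assistance Credit: $367,300 is at or above $363,500, so the credit is $0.
Apprenticeship Credit: income exceeds $362,500 by $4,800, which is 5 full-or-partial $1,000 increments; reduction = 5 × $85 = $425, leaving $595.
Total: $10 + $0 + $595 = $605.

$605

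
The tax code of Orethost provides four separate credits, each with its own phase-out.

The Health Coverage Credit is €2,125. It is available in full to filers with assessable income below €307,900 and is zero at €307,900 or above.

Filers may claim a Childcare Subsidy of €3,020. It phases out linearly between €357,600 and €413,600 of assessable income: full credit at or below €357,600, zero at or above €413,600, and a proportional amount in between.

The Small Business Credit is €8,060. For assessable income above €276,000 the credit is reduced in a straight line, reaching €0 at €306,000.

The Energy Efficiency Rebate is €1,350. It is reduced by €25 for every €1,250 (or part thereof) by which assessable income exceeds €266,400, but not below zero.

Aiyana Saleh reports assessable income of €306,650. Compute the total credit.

€5,670

Health Coverage Credit: €306,650 is below the €307,900 cutoff, so the full €2,125 applies.
Childcare Subsidy: €306,650 is at or below the €357,600 threshold, so the full €3,020 applies.
Small Business Credit: €306,650 is at or above €306,000, so the credit is €0.
Energy Efficiency Rebate: income exceeds €266,400 by €40,250, which is 33 full-or-partial €1,250 increments; reduction = 33 × €25 = €825, leaving €525.
Total: €2,125 + €3,020 + €0 + €525 = €5,670.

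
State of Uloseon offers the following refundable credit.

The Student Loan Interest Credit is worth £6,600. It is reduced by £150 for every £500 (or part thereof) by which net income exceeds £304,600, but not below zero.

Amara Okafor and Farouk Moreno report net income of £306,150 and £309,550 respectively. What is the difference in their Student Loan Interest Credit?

£900

Amara (£306,150): Student Loan Interest Credit: income exceeds £304,600 by £1,550, which is 4 full-or-partial £500 increments; reduction = 4 × £150 = £600, leaving £6,000.
Farouk (£309,550): Student Loan Interest Credit: income exceeds £304,600 by £4,950, which is 10 full-or-partial £500 increments; reduction = 10 × £150 = £1,500, leaving £5,100.
Difference: |£6,000 − £5,100| = £900.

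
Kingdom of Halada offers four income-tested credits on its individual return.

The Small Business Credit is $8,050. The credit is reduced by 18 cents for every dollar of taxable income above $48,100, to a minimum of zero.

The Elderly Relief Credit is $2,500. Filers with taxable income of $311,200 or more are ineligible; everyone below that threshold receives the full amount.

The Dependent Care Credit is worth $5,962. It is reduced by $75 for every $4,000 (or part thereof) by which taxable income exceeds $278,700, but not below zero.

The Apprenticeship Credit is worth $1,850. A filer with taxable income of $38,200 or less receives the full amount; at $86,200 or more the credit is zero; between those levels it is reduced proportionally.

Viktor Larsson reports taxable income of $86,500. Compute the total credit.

$9,600

Small Business Credit: 18% of the $38,400 excess over $48,100 is $6,912; credit = $8,050 − $6,912 = $1,138.
Elderly Relief Credit: $86,500 is below the $311,200 cutoff, so the full $2,500 applies.
Dependent Care Credit: $86,500 is at or below the $278,700 threshold, so the full $5,962 applies.
Apprenticeship Credit: $86,500 is at or above $86,200, so the credit is $0.
Total: $1,138 + $2,500 + $5,962 + $0 = $9,600.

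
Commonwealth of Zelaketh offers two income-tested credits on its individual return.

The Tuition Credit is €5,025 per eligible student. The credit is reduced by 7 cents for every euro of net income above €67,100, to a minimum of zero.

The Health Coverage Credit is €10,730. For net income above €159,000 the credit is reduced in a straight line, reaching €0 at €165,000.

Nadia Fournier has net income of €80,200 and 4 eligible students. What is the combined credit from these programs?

Tuition Credit: base = 4 × €5,025 = €20,100. 7% of the €13,100 excess over €67,100 is €917; credit = €20,100 − €917 = €19,183.
Health Coverage Credit: €80,200 is at or below the €159,000 threshold, so the full €10,730 applies.
Total: €19,183 + €10,730 = €29,913.

€29,913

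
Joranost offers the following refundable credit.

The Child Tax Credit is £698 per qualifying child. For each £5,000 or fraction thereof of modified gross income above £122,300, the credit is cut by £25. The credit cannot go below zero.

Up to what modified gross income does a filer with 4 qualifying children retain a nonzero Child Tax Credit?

£677,300

Full credit = 4 × £698 = £2,792.
After 111 increments the reduction is 111 × £25 = £2,775, leaving £17; one more increment wipes it out. Increment 111 ends at excess 111 × £5,000 = £555,000, so the highest qualifying income is £122,300 + £555,000 = £677,300.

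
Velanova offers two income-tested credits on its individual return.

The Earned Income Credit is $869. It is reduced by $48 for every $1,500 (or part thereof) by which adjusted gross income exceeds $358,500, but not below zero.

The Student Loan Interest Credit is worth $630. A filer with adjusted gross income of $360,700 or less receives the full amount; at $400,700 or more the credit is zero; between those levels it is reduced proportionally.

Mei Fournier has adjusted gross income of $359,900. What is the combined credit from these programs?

Earned Income Credit: income exceeds $358,500 by $1,400, which is 1 full-or-partial $1,500 increment; reduction = 1 × $48 = $48, leaving $821.
Student Loan Interest Credit: $359,900 is at or below the $360,700 threshold, so the full $630 applies.
Total: $821 + $630 = $1,451.

$1,451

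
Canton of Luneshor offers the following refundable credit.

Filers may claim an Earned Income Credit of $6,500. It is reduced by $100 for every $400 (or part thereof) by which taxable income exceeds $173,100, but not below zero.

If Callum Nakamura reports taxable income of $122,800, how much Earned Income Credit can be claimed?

Earned Income Credit: $122,800 is at or below the $173,100 threshold, so the full $6,500 applies.

$6,500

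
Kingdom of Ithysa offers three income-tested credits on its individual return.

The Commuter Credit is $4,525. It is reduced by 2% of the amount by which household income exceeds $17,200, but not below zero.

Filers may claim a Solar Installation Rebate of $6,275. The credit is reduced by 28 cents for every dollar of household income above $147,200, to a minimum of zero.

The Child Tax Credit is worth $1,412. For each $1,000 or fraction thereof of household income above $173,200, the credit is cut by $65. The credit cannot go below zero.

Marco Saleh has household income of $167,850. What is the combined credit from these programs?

Commuter Credit: 2% of the $150,650 excess over $17,200 is $3,013; credit = $4,525 − $3,013 = $1,512.
Solar Installation Rebate: 28% of the $20,650 excess over $147,200 is $5,782; credit = $6,275 − $5,782 = $493.
Child Tax Credit: $167,850 is at or below the $173,200 threshold, so the full $1,412 applies.
Total: $1,512 + $493 + $1,412 = $3,417.

$3,417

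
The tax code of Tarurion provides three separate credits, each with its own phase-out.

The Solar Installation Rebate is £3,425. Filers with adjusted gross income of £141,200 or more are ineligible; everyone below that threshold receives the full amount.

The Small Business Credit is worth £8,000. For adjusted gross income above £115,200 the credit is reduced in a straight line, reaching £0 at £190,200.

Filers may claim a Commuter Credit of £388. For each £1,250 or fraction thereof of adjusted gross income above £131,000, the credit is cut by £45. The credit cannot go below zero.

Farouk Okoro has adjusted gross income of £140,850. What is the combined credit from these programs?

£8,717

Solar Installation Rebate: £140,850 is below the £141,200 cutoff, so the full £3,425 applies.
Small Business Credit: £140,850 is £25,650 into a £75,000 phase-out range, leaving 49,350/75,000 of the credit: £8,000 × 49,350/75,000 = £5,264.
Commuter Credit: income exceeds £131,000 by £9,850, which is 8 full-or-partial £1,250 increments; reduction = 8 × £45 = £360, leaving £28.
Total: £3,425 + £5,264 + £28 = £8,717.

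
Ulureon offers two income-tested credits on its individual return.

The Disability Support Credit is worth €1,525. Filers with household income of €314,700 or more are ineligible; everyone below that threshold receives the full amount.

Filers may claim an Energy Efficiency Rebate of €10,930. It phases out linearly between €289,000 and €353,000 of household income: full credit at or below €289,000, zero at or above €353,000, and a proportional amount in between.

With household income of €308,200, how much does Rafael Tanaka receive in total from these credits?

Disability Support Credit: €308,200 is below the €314,700 cutoff, so the full €1,525 applies.
Energy Efficiency Rebate: €308,200 is €19,200 into a €64,000 phase-out range, leaving 44,800/64,000 of the credit: €10,930 × 44,800/64,000 = €7,651.
Total: €1,525 + €7,651 = €9,176.

€9,176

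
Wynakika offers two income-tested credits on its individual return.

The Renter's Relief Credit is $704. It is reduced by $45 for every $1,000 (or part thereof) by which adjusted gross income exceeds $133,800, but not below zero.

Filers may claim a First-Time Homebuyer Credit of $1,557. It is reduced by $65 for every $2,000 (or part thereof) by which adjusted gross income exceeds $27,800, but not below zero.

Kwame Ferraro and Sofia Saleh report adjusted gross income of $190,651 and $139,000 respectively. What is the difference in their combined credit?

$434

Kwame ($190,651): Renter's Relief Credit: income exceeds $133,800 by $56,851 → 57 increments × $45 = $2,565 ≥ base, so the credit is $0. First-Time Homebuyer Credit: income exceeds $27,800 by $162,851 → 82 increments × $65 = $5,330 ≥ base, so the credit is $0. total $0 + $0 = $0
Sofia ($139,000): Renter's Relief Credit: income exceeds $133,800 by $5,200, which is 6 full-or-partial $1,000 increments; reduction = 6 × $45 = $270, leaving $434. First-Time Homebuyer Credit: income exceeds $27,800 by $111,200 → 56 increments × $65 = $3,640 ≥ base, so the credit is $0. total $434 + $0 = $434
Difference: |$0 − $434| = $434.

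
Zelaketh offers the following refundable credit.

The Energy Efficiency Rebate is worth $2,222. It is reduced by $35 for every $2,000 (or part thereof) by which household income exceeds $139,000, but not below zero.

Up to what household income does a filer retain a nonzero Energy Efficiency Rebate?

$265,000

After 63 increments the reduction is 63 × $35 = $2,205, leaving $17; one more increment wipes it out. Increment 63 ends at excess 63 × $2,000 = $126,000, so the highest qualifying income is $139,000 + $126,000 = $265,000.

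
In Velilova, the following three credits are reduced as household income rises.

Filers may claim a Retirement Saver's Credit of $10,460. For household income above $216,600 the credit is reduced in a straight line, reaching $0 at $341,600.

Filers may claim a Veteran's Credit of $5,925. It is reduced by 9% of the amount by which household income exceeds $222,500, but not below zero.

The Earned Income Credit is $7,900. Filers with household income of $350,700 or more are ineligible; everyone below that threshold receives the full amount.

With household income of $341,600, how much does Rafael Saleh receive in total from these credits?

Retirement Saver's Credit: $341,600 is at or above $341,600, so the credit is $0.
Veteran's Credit: 9% of the $119,100 excess over $222,500 is $10,719 ≥ base, so the credit is $0.
Earned Income Credit: $341,600 is below the $350,700 cutoff, so the full $7,900 applies.
Total: $0 + $0 + $7,900 = $7,900.

$7,900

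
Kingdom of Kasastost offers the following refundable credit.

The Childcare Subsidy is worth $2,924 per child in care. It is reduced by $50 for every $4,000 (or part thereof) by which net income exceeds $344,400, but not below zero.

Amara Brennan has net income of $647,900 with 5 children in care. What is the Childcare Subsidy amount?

$10,820

Childcare Subsidy: base = 5 × $2,924 = $14,620. income exceeds $344,400 by $303,500, which is 76 full-or-partial $4,000 increments; reduction = 76 × $50 = $3,800, leaving $10,820.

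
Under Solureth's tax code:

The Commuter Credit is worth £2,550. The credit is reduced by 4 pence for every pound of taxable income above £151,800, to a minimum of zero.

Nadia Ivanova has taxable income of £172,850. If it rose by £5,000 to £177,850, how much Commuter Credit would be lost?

At £172,850 — 4% of the £21,050 excess over £151,800 is £842; credit = £2,550 − £842 = £1,708.
At £177,850 — 4% of the £26,050 excess over £151,800 is £1,042; credit = £2,550 − £1,042 = £1,508.
Lost: £1,708 − £1,508 = £200.

£200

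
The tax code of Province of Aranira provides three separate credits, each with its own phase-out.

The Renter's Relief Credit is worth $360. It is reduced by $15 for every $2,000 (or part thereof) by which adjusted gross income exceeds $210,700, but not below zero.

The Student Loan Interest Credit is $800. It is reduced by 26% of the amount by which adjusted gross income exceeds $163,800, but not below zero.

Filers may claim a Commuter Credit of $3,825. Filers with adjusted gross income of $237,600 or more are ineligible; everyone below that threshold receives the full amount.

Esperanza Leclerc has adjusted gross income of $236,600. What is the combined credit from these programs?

Renter's Relief Credit: income exceeds $210,700 by $25,900, which is 13 full-or-partial $2,000 increments; reduction = 13 × $15 = $195, leaving $165.
Student Loan Interest Credit: 26% of the $72,800 excess over $163,800 is $18,928 ≥ base, so the credit is $0.
Commuter Credit: $236,600 is below the $237,600 cutoff, so the full $3,825 applies.
Total: $165 + $0 + $3,825 = $3,990.

$3,990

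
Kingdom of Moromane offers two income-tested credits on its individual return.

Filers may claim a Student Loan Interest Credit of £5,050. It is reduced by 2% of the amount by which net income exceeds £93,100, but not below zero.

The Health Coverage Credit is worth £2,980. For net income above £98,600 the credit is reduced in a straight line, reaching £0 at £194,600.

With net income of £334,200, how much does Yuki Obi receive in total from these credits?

Student Loan Interest Credit: 2% of the £241,100 excess over £93,100 is £4,822; credit = £5,050 − £4,822 = £228.
Health Coverage Credit: £334,200 is at or above £194,600, so the credit is £0.
Total: £228 + £0 = £228.

£228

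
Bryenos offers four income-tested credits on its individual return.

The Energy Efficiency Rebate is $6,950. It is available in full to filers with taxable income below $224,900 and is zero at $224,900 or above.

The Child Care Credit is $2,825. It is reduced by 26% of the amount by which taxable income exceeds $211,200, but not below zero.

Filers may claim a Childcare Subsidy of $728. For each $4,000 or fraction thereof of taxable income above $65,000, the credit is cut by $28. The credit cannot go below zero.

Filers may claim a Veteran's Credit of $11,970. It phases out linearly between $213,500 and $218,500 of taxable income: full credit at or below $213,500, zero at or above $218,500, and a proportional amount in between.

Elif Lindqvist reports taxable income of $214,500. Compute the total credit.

$18,493

Energy Efficiency Rebate: $214,500 is below the $224,900 cutoff, so the full $6,950 applies.
Child Care Credit: 26% of the $3,300 excess over $211,200 is $858; credit = $2,825 − $858 = $1,967.
Childcare Subsidy: income exceeds $65,000 by $149,500 → 38 increments × $28 = $1,064 ≥ base, so the credit is $0.
Veteran's Credit: $214,500 is $1,000 into a $5,000 phase-out range, leaving 4,000/5,000 of the credit: $11,970 × 4,000/5,000 = $9,576.
Total: $6,950 + $1,967 + $0 + $9,576 = $18,493.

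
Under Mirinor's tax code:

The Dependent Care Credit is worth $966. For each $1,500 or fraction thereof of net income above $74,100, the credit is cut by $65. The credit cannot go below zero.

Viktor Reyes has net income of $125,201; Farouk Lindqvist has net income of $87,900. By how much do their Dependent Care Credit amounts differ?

Viktor ($125,201): Dependent Care Credit: income exceeds $74,100 by $51,101 → 35 increments × $65 = $2,275 ≥ base, so the credit is $0.
Farouk ($87,900): Dependent Care Credit: income exceeds $74,100 by $13,800, which is 10 full-or-partial $1,500 increments; reduction = 10 × $65 = $650, leaving $316.
Difference: |$0 − $316| = $316.

$316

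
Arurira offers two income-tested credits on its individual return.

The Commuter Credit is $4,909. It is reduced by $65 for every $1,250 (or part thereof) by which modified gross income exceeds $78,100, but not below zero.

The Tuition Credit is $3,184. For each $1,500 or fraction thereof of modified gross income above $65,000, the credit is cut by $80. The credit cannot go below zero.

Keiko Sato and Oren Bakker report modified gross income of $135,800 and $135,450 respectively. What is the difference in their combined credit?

Keiko ($135,800): Commuter Credit: income exceeds $78,100 by $57,700, which is 47 full-or-partial $1,250 increments; reduction = 47 × $65 = $3,055, leaving $1,854. Tuition Credit: income exceeds $65,000 by $70,800 → 48 increments × $80 = $3,840 ≥ base, so the credit is $0. total $1,854 + $0 = $1,854
Oren ($135,450): Commuter Credit: income exceeds $78,100 by $57,350, which is 46 full-or-partial $1,250 increments; reduction = 46 × $65 = $2,990, leaving $1,919. Tuition Credit: income exceeds $65,000 by $70,450 → 47 increments × $80 = $3,760 ≥ base, so the credit is $0. total $1,919 + $0 = $1,919
Difference: |$1,854 − $1,919| = $65.

$65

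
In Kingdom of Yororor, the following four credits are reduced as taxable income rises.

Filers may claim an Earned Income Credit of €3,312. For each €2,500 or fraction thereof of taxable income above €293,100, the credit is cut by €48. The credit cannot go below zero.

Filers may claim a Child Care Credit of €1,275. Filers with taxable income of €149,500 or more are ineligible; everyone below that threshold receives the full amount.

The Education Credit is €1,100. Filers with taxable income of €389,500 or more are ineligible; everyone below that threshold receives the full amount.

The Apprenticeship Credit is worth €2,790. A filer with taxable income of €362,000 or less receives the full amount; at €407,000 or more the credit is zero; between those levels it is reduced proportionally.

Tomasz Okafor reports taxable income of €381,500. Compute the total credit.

€4,265

Earned Income Credit: income exceeds €293,100 by €88,400, which is 36 full-or-partial €2,500 increments; reduction = 36 × €48 = €1,728, leaving €1,584.
Child Care Credit: €381,500 meets or exceeds the €149,500 cutoff, so the credit is €0.
Education Credit: €381,500 is below the €389,500 cutoff, so the full €1,100 applies.
Apprenticeship Credit: €381,500 is €19,500 into a €45,000 phase-out range, leaving 25,500/45,000 of the credit: €2,790 × 25,500/45,000 = €1,581.
Total: €1,584 + €0 + €1,100 + €1,581 = €4,265.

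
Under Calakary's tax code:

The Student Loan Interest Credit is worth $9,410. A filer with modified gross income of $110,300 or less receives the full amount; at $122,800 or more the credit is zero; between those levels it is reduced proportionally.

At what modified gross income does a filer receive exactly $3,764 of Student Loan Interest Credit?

$117,800

$3,764 is 3,764/9,410 of the full $9,410, so 5,646/9,410 of the $12,500 range has been used: income = $110,300 + $12,500 × 5,646/9,410 = $117,800.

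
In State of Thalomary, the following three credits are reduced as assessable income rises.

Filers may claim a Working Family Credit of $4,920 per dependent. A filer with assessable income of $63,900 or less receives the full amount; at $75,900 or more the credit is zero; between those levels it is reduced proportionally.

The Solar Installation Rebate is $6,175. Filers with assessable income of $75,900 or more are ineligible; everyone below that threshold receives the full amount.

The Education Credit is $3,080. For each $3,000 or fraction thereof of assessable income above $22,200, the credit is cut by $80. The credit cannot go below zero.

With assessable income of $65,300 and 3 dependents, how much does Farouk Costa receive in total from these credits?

Working Family Credit: base = 3 × $4,920 = $14,760. $65,300 is $1,400 into a $12,000 phase-out range, leaving 10,600/12,000 of the credit: $14,760 × 10,600/12,000 = $13,038.
Solar Installation Rebate: $65,300 is below the $75,900 cutoff, so the full $6,175 applies.
Education Credit: income exceeds $22,200 by $43,100, which is 15 full-or-partial $3,000 increments; reduction = 15 × $80 = $1,200, leaving $1,880.
Total: $13,038 + $6,175 + $1,880 = $21,093.

$21,093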